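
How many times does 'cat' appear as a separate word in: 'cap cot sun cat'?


Scanning each word for exact match 'cat':
  Word 1: 'cap' -> no
  Word 2: 'cot' -> no
  Word 3: 'sun' -> no
  Word 4: 'cat' -> MATCH
Total matches: 1

1


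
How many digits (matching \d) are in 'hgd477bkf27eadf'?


\d matches any digit 0-9.
Scanning 'hgd477bkf27eadf':
  pos 3: '4' -> DIGIT
  pos 4: '7' -> DIGIT
  pos 5: '7' -> DIGIT
  pos 9: '2' -> DIGIT
  pos 10: '7' -> DIGIT
Digits found: ['4', '7', '7', '2', '7']
Total: 5

5


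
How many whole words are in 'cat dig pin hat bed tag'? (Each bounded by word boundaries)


Word boundaries (\b) mark the start/end of each word.
Text: 'cat dig pin hat bed tag'
Splitting by whitespace:
  Word 1: 'cat'
  Word 2: 'dig'
  Word 3: 'pin'
  Word 4: 'hat'
  Word 5: 'bed'
  Word 6: 'tag'
Total whole words: 6

6


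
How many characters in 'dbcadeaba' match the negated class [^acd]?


Negated class [^acd] matches any char NOT in {a, c, d}
Scanning 'dbcadeaba':
  pos 0: 'd' -> no (excluded)
  pos 1: 'b' -> MATCH
  pos 2: 'c' -> no (excluded)
  pos 3: 'a' -> no (excluded)
  pos 4: 'd' -> no (excluded)
  pos 5: 'e' -> MATCH
  pos 6: 'a' -> no (excluded)
  pos 7: 'b' -> MATCH
  pos 8: 'a' -> no (excluded)
Total matches: 3

3


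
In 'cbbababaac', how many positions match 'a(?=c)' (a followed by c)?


Lookahead 'a(?=c)' matches 'a' only when followed by 'c'.
String: 'cbbababaac'
Checking each position where char is 'a':
  pos 3: 'a' -> no (next='b')
  pos 5: 'a' -> no (next='b')
  pos 7: 'a' -> no (next='a')
  pos 8: 'a' -> MATCH (next='c')
Matching positions: [8]
Count: 1

1


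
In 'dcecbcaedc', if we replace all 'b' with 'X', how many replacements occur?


re.sub('b', 'X', text) replaces every occurrence of 'b' with 'X'.
Text: 'dcecbcaedc'
Scanning for 'b':
  pos 4: 'b' -> replacement #1
Total replacements: 1

1


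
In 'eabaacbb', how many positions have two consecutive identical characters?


Looking for consecutive identical characters in 'eabaacbb':
  pos 0-1: 'e' vs 'a' -> different
  pos 1-2: 'a' vs 'b' -> different
  pos 2-3: 'b' vs 'a' -> different
  pos 3-4: 'a' vs 'a' -> MATCH ('aa')
  pos 4-5: 'a' vs 'c' -> different
  pos 5-6: 'c' vs 'b' -> different
  pos 6-7: 'b' vs 'b' -> MATCH ('bb')
Consecutive identical pairs: ['aa', 'bb']
Count: 2

2


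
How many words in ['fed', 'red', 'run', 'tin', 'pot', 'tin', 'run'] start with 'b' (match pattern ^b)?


Pattern ^b anchors to start of word. Check which words begin with 'b':
  'fed' -> no
  'red' -> no
  'run' -> no
  'tin' -> no
  'pot' -> no
  'tin' -> no
  'run' -> no
Matching words: []
Count: 0

0


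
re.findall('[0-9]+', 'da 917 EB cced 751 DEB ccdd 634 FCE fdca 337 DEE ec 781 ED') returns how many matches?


Pattern '[0-9]+' finds one or more digits.
Text: 'da 917 EB cced 751 DEB ccdd 634 FCE fdca 337 DEE ec 781 ED'
Scanning for matches:
  Match 1: '917'
  Match 2: '751'
  Match 3: '634'
  Match 4: '337'
  Match 5: '781'
Total matches: 5

5


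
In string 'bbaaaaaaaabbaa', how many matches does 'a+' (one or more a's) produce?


Pattern 'a+' matches one or more consecutive a's.
String: 'bbaaaaaaaabbaa'
Scanning for runs of a:
  Match 1: 'aaaaaaaa' (length 8)
  Match 2: 'aa' (length 2)
Total matches: 2

2


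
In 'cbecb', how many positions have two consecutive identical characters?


Looking for consecutive identical characters in 'cbecb':
  pos 0-1: 'c' vs 'b' -> different
  pos 1-2: 'b' vs 'e' -> different
  pos 2-3: 'e' vs 'c' -> different
  pos 3-4: 'c' vs 'b' -> different
Consecutive identical pairs: []
Count: 0

0


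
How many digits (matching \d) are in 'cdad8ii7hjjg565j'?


\d matches any digit 0-9.
Scanning 'cdad8ii7hjjg565j':
  pos 4: '8' -> DIGIT
  pos 7: '7' -> DIGIT
  pos 12: '5' -> DIGIT
  pos 13: '6' -> DIGIT
  pos 14: '5' -> DIGIT
Digits found: ['8', '7', '5', '6', '5']
Total: 5

5


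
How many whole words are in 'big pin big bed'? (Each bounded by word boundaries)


Word boundaries (\b) mark the start/end of each word.
Text: 'big pin big bed'
Splitting by whitespace:
  Word 1: 'big'
  Word 2: 'pin'
  Word 3: 'big'
  Word 4: 'bed'
Total whole words: 4

4


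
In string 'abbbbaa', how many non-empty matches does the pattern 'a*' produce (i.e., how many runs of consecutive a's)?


Pattern 'a*' matches zero or more a's. We want non-empty runs of consecutive a's.
String: 'abbbbaa'
Walking through the string to find runs of a's:
  Run 1: positions 0-0 -> 'a'
  Run 2: positions 5-6 -> 'aa'
Non-empty runs found: ['a', 'aa']
Count: 2

2


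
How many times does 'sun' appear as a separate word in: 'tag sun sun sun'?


Scanning each word for exact match 'sun':
  Word 1: 'tag' -> no
  Word 2: 'sun' -> MATCH
  Word 3: 'sun' -> MATCH
  Word 4: 'sun' -> MATCH
Total matches: 3

3


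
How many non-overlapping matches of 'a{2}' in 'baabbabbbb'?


Pattern 'a{2}' matches exactly 2 consecutive a's (greedy, non-overlapping).
String: 'baabbabbbb'
Scanning for runs of a's:
  Run at pos 1: 'aa' (length 2) -> 1 match(es)
  Run at pos 5: 'a' (length 1) -> 0 match(es)
Matches found: ['aa']
Total: 1

1


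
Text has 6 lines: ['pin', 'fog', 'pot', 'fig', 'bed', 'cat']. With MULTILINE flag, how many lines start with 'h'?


With MULTILINE flag, ^ matches the start of each line.
Lines: ['pin', 'fog', 'pot', 'fig', 'bed', 'cat']
Checking which lines start with 'h':
  Line 1: 'pin' -> no
  Line 2: 'fog' -> no
  Line 3: 'pot' -> no
  Line 4: 'fig' -> no
  Line 5: 'bed' -> no
  Line 6: 'cat' -> no
Matching lines: []
Count: 0

0


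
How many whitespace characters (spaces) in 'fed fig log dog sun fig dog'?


\s matches whitespace characters (spaces, tabs, etc.).
Text: 'fed fig log dog sun fig dog'
This text has 7 words separated by spaces.
Number of spaces = number of words - 1 = 7 - 1 = 6

6


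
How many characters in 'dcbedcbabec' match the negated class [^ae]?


Negated class [^ae] matches any char NOT in {a, e}
Scanning 'dcbedcbabec':
  pos 0: 'd' -> MATCH
  pos 1: 'c' -> MATCH
  pos 2: 'b' -> MATCH
  pos 3: 'e' -> no (excluded)
  pos 4: 'd' -> MATCH
  pos 5: 'c' -> MATCH
  pos 6: 'b' -> MATCH
  pos 7: 'a' -> no (excluded)
  pos 8: 'b' -> MATCH
  pos 9: 'e' -> no (excluded)
  pos 10: 'c' -> MATCH
Total matches: 8

8


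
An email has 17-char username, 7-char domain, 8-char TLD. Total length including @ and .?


An email address has format: username@domain.tld
Username length: 17
'@' character: 1
Domain length: 7
'.' character: 1
TLD length: 8
Total = 17 + 1 + 7 + 1 + 8 = 34

34


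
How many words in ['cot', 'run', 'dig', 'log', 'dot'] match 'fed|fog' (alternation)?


Alternation 'fed|fog' matches either 'fed' or 'fog'.
Checking each word:
  'cot' -> no
  'run' -> no
  'dig' -> no
  'log' -> no
  'dot' -> no
Matches: []
Count: 0

0


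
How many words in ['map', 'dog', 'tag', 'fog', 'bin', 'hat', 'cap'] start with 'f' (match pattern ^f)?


Pattern ^f anchors to start of word. Check which words begin with 'f':
  'map' -> no
  'dog' -> no
  'tag' -> no
  'fog' -> MATCH (starts with 'f')
  'bin' -> no
  'hat' -> no
  'cap' -> no
Matching words: ['fog']
Count: 1

1


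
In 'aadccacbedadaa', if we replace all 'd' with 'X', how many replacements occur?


re.sub('d', 'X', text) replaces every occurrence of 'd' with 'X'.
Text: 'aadccacbedadaa'
Scanning for 'd':
  pos 2: 'd' -> replacement #1
  pos 9: 'd' -> replacement #2
  pos 11: 'd' -> replacement #3
Total replacements: 3

3


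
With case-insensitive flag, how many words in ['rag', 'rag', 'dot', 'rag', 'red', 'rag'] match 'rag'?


Case-insensitive matching: compare each word's lowercase form to 'rag'.
  'rag' -> lower='rag' -> MATCH
  'rag' -> lower='rag' -> MATCH
  'dot' -> lower='dot' -> no
  'rag' -> lower='rag' -> MATCH
  'red' -> lower='red' -> no
  'rag' -> lower='rag' -> MATCH
Matches: ['rag', 'rag', 'rag', 'rag']
Count: 4

4


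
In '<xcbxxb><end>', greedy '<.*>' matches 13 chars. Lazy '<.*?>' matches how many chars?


Greedy '<.*>' tries to match as MUCH as possible.
Lazy '<.*?>' tries to match as LITTLE as possible.

String: '<xcbxxb><end>'
Greedy '<.*>' starts at first '<' and extends to the LAST '>': '<xcbxxb><end>' (13 chars)
Lazy '<.*?>' starts at first '<' and stops at the FIRST '>': '<xcbxxb>' (8 chars)

8


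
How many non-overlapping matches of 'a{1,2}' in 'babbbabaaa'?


Pattern 'a{1,2}' matches between 1 and 2 consecutive a's (greedy).
String: 'babbbabaaa'
Finding runs of a's and applying greedy matching:
  Run at pos 1: 'a' (length 1)
  Run at pos 5: 'a' (length 1)
  Run at pos 7: 'aaa' (length 3)
Matches: ['a', 'a', 'aa', 'a']
Count: 4

4


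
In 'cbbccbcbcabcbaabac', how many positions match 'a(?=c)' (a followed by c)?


Lookahead 'a(?=c)' matches 'a' only when followed by 'c'.
String: 'cbbccbcbcabcbaabac'
Checking each position where char is 'a':
  pos 9: 'a' -> no (next='b')
  pos 13: 'a' -> no (next='a')
  pos 14: 'a' -> no (next='b')
  pos 16: 'a' -> MATCH (next='c')
Matching positions: [16]
Count: 1

1


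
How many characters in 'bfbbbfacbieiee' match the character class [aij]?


Character class [aij] matches any of: {a, i, j}
Scanning string 'bfbbbfacbieiee' character by character:
  pos 0: 'b' -> no
  pos 1: 'f' -> no
  pos 2: 'b' -> no
  pos 3: 'b' -> no
  pos 4: 'b' -> no
  pos 5: 'f' -> no
  pos 6: 'a' -> MATCH
  pos 7: 'c' -> no
  pos 8: 'b' -> no
  pos 9: 'i' -> MATCH
  pos 10: 'e' -> no
  pos 11: 'i' -> MATCH
  pos 12: 'e' -> no
  pos 13: 'e' -> no
Total matches: 3

3


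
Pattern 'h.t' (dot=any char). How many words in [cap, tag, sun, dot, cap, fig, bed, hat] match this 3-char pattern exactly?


Pattern 'h.t' means: starts with 'h', any single char, ends with 't'.
Checking each word (must be exactly 3 chars):
  'cap' (len=3): no
  'tag' (len=3): no
  'sun' (len=3): no
  'dot' (len=3): no
  'cap' (len=3): no
  'fig' (len=3): no
  'bed' (len=3): no
  'hat' (len=3): MATCH
Matching words: ['hat']
Total: 1

1


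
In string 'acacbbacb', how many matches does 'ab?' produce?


Pattern 'ab?' matches 'a' optionally followed by 'b'.
String: 'acacbbacb'
Scanning left to right for 'a' then checking next char:
  Match 1: 'a' (a not followed by b)
  Match 2: 'a' (a not followed by b)
  Match 3: 'a' (a not followed by b)
Total matches: 3

3


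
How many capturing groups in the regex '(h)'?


To count capturing groups, count each '(' that starts a group.
Pattern: '(h)'
Walking through the pattern:
  Position 0: '(' -> group #1
Total capturing groups: 1

1


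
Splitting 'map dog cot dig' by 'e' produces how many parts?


Splitting by 'e' breaks the string at each occurrence of the separator.
Text: 'map dog cot dig'
Parts after split:
  Part 1: 'map dog cot dig'
Total parts: 1

1


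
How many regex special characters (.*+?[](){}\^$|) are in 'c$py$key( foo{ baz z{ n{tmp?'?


Regex special characters are: . * + ? [ ] ( ) { } \ ^ $ |
Scanning 'c$py$key( foo{ baz z{ n{tmp?':
  pos 1: '$' -> SPECIAL
  pos 4: '$' -> SPECIAL
  pos 8: '(' -> SPECIAL
  pos 13: '{' -> SPECIAL
  pos 20: '{' -> SPECIAL
  pos 23: '{' -> SPECIAL
  pos 27: '?' -> SPECIAL
Special chars found: ['$', '$', '(', '{', '{', '{', '?']
Total: 7

7


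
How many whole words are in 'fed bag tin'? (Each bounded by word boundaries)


Word boundaries (\b) mark the start/end of each word.
Text: 'fed bag tin'
Splitting by whitespace:
  Word 1: 'fed'
  Word 2: 'bag'
  Word 3: 'tin'
Total whole words: 3

3


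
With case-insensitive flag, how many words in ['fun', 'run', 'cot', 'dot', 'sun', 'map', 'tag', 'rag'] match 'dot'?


Case-insensitive matching: compare each word's lowercase form to 'dot'.
  'fun' -> lower='fun' -> no
  'run' -> lower='run' -> no
  'cot' -> lower='cot' -> no
  'dot' -> lower='dot' -> MATCH
  'sun' -> lower='sun' -> no
  'map' -> lower='map' -> no
  'tag' -> lower='tag' -> no
  'rag' -> lower='rag' -> no
Matches: ['dot']
Count: 1

1


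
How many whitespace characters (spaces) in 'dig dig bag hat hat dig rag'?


\s matches whitespace characters (spaces, tabs, etc.).
Text: 'dig dig bag hat hat dig rag'
This text has 7 words separated by spaces.
Number of spaces = number of words - 1 = 7 - 1 = 6

6


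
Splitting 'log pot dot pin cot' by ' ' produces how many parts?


Splitting by ' ' breaks the string at each occurrence of the separator.
Text: 'log pot dot pin cot'
Parts after split:
  Part 1: 'log'
  Part 2: 'pot'
  Part 3: 'dot'
  Part 4: 'pin'
  Part 5: 'cot'
Total parts: 5

5


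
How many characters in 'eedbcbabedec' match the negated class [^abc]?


Negated class [^abc] matches any char NOT in {a, b, c}
Scanning 'eedbcbabedec':
  pos 0: 'e' -> MATCH
  pos 1: 'e' -> MATCH
  pos 2: 'd' -> MATCH
  pos 3: 'b' -> no (excluded)
  pos 4: 'c' -> no (excluded)
  pos 5: 'b' -> no (excluded)
  pos 6: 'a' -> no (excluded)
  pos 7: 'b' -> no (excluded)
  pos 8: 'e' -> MATCH
  pos 9: 'd' -> MATCH
  pos 10: 'e' -> MATCH
  pos 11: 'c' -> no (excluded)
Total matches: 6

6


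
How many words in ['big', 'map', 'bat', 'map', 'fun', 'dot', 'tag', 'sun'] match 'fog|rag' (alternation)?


Alternation 'fog|rag' matches either 'fog' or 'rag'.
Checking each word:
  'big' -> no
  'map' -> no
  'bat' -> no
  'map' -> no
  'fun' -> no
  'dot' -> no
  'tag' -> no
  'sun' -> no
Matches: []
Count: 0

0


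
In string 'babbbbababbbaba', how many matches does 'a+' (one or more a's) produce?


Pattern 'a+' matches one or more consecutive a's.
String: 'babbbbababbbaba'
Scanning for runs of a:
  Match 1: 'a' (length 1)
  Match 2: 'a' (length 1)
  Match 3: 'a' (length 1)
  Match 4: 'a' (length 1)
  Match 5: 'a' (length 1)
Total matches: 5

5


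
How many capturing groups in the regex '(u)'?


To count capturing groups, count each '(' that starts a group.
Pattern: '(u)'
Walking through the pattern:
  Position 0: '(' -> group #1
Total capturing groups: 1

1


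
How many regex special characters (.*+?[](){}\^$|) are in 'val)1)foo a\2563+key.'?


Regex special characters are: . * + ? [ ] ( ) { } \ ^ $ |
Scanning 'val)1)foo a\2563+key.':
  pos 3: ')' -> SPECIAL
  pos 5: ')' -> SPECIAL
  pos 11: '\' -> SPECIAL
  pos 16: '+' -> SPECIAL
  pos 20: '.' -> SPECIAL
Special chars found: [')', ')', '\\', '+', '.']
Total: 5

5


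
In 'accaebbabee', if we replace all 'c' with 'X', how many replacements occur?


re.sub('c', 'X', text) replaces every occurrence of 'c' with 'X'.
Text: 'accaebbabee'
Scanning for 'c':
  pos 1: 'c' -> replacement #1
  pos 2: 'c' -> replacement #2
Total replacements: 2

2


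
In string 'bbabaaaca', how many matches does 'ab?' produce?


Pattern 'ab?' matches 'a' optionally followed by 'b'.
String: 'bbabaaaca'
Scanning left to right for 'a' then checking next char:
  Match 1: 'ab' (a followed by b)
  Match 2: 'a' (a not followed by b)
  Match 3: 'a' (a not followed by b)
  Match 4: 'a' (a not followed by b)
  Match 5: 'a' (a not followed by b)
Total matches: 5

5


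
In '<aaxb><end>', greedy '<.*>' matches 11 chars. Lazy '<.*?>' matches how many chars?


Greedy '<.*>' tries to match as MUCH as possible.
Lazy '<.*?>' tries to match as LITTLE as possible.

String: '<aaxb><end>'
Greedy '<.*>' starts at first '<' and extends to the LAST '>': '<aaxb><end>' (11 chars)
Lazy '<.*?>' starts at first '<' and stops at the FIRST '>': '<aaxb>' (6 chars)

6


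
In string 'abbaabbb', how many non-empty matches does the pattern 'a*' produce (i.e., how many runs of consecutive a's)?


Pattern 'a*' matches zero or more a's. We want non-empty runs of consecutive a's.
String: 'abbaabbb'
Walking through the string to find runs of a's:
  Run 1: positions 0-0 -> 'a'
  Run 2: positions 3-4 -> 'aa'
Non-empty runs found: ['a', 'aa']
Count: 2

2


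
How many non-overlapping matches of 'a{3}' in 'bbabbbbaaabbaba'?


Pattern 'a{3}' matches exactly 3 consecutive a's (greedy, non-overlapping).
String: 'bbabbbbaaabbaba'
Scanning for runs of a's:
  Run at pos 2: 'a' (length 1) -> 0 match(es)
  Run at pos 7: 'aaa' (length 3) -> 1 match(es)
  Run at pos 12: 'a' (length 1) -> 0 match(es)
  Run at pos 14: 'a' (length 1) -> 0 match(es)
Matches found: ['aaa']
Total: 1

1


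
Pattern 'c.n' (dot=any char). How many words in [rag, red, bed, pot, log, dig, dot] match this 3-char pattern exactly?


Pattern 'c.n' means: starts with 'c', any single char, ends with 'n'.
Checking each word (must be exactly 3 chars):
  'rag' (len=3): no
  'red' (len=3): no
  'bed' (len=3): no
  'pot' (len=3): no
  'log' (len=3): no
  'dig' (len=3): no
  'dot' (len=3): no
Matching words: []
Total: 0

0


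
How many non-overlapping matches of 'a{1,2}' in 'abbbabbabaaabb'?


Pattern 'a{1,2}' matches between 1 and 2 consecutive a's (greedy).
String: 'abbbabbabaaabb'
Finding runs of a's and applying greedy matching:
  Run at pos 0: 'a' (length 1)
  Run at pos 4: 'a' (length 1)
  Run at pos 7: 'a' (length 1)
  Run at pos 9: 'aaa' (length 3)
Matches: ['a', 'a', 'a', 'aa', 'a']
Count: 5

5


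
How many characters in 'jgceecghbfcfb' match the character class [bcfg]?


Character class [bcfg] matches any of: {b, c, f, g}
Scanning string 'jgceecghbfcfb' character by character:
  pos 0: 'j' -> no
  pos 1: 'g' -> MATCH
  pos 2: 'c' -> MATCH
  pos 3: 'e' -> no
  pos 4: 'e' -> no
  pos 5: 'c' -> MATCH
  pos 6: 'g' -> MATCH
  pos 7: 'h' -> no
  pos 8: 'b' -> MATCH
  pos 9: 'f' -> MATCH
  pos 10: 'c' -> MATCH
  pos 11: 'f' -> MATCH
  pos 12: 'b' -> MATCH
Total matches: 9

9


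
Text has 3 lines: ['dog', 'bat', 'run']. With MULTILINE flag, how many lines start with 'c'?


With MULTILINE flag, ^ matches the start of each line.
Lines: ['dog', 'bat', 'run']
Checking which lines start with 'c':
  Line 1: 'dog' -> no
  Line 2: 'bat' -> no
  Line 3: 'run' -> no
Matching lines: []
Count: 0

0


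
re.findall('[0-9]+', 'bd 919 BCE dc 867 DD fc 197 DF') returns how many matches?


Pattern '[0-9]+' finds one or more digits.
Text: 'bd 919 BCE dc 867 DD fc 197 DF'
Scanning for matches:
  Match 1: '919'
  Match 2: '867'
  Match 3: '197'
Total matches: 3

3


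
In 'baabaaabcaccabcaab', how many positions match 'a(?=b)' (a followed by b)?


Lookahead 'a(?=b)' matches 'a' only when followed by 'b'.
String: 'baabaaabcaccabcaab'
Checking each position where char is 'a':
  pos 1: 'a' -> no (next='a')
  pos 2: 'a' -> MATCH (next='b')
  pos 4: 'a' -> no (next='a')
  pos 5: 'a' -> no (next='a')
  pos 6: 'a' -> MATCH (next='b')
  pos 9: 'a' -> no (next='c')
  pos 12: 'a' -> MATCH (next='b')
  pos 15: 'a' -> no (next='a')
  pos 16: 'a' -> MATCH (next='b')
Matching positions: [2, 6, 12, 16]
Count: 4

4


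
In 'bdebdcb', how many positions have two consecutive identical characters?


Looking for consecutive identical characters in 'bdebdcb':
  pos 0-1: 'b' vs 'd' -> different
  pos 1-2: 'd' vs 'e' -> different
  pos 2-3: 'e' vs 'b' -> different
  pos 3-4: 'b' vs 'd' -> different
  pos 4-5: 'd' vs 'c' -> different
  pos 5-6: 'c' vs 'b' -> different
Consecutive identical pairs: []
Count: 0

0


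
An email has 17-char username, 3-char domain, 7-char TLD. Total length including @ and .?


An email address has format: username@domain.tld
Username length: 17
'@' character: 1
Domain length: 3
'.' character: 1
TLD length: 7
Total = 17 + 1 + 3 + 1 + 7 = 29

29


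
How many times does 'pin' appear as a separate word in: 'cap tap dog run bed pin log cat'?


Scanning each word for exact match 'pin':
  Word 1: 'cap' -> no
  Word 2: 'tap' -> no
  Word 3: 'dog' -> no
  Word 4: 'run' -> no
  Word 5: 'bed' -> no
  Word 6: 'pin' -> MATCH
  Word 7: 'log' -> no
  Word 8: 'cat' -> no
Total matches: 1

1


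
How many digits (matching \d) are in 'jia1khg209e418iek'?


\d matches any digit 0-9.
Scanning 'jia1khg209e418iek':
  pos 3: '1' -> DIGIT
  pos 7: '2' -> DIGIT
  pos 8: '0' -> DIGIT
  pos 9: '9' -> DIGIT
  pos 11: '4' -> DIGIT
  pos 12: '1' -> DIGIT
  pos 13: '8' -> DIGIT
Digits found: ['1', '2', '0', '9', '4', '1', '8']
Total: 7

7


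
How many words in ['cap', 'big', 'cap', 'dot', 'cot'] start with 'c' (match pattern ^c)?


Pattern ^c anchors to start of word. Check which words begin with 'c':
  'cap' -> MATCH (starts with 'c')
  'big' -> no
  'cap' -> MATCH (starts with 'c')
  'dot' -> no
  'cot' -> MATCH (starts with 'c')
Matching words: ['cap', 'cap', 'cot']
Count: 3

3


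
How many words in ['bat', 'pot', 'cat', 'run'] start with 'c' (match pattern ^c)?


Pattern ^c anchors to start of word. Check which words begin with 'c':
  'bat' -> no
  'pot' -> no
  'cat' -> MATCH (starts with 'c')
  'run' -> no
Matching words: ['cat']
Count: 1

1


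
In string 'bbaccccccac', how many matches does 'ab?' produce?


Pattern 'ab?' matches 'a' optionally followed by 'b'.
String: 'bbaccccccac'
Scanning left to right for 'a' then checking next char:
  Match 1: 'a' (a not followed by b)
  Match 2: 'a' (a not followed by b)
Total matches: 2

2


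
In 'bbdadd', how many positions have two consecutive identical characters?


Looking for consecutive identical characters in 'bbdadd':
  pos 0-1: 'b' vs 'b' -> MATCH ('bb')
  pos 1-2: 'b' vs 'd' -> different
  pos 2-3: 'd' vs 'a' -> different
  pos 3-4: 'a' vs 'd' -> different
  pos 4-5: 'd' vs 'd' -> MATCH ('dd')
Consecutive identical pairs: ['bb', 'dd']
Count: 2

2


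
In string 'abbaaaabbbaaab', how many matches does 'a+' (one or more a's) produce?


Pattern 'a+' matches one or more consecutive a's.
String: 'abbaaaabbbaaab'
Scanning for runs of a:
  Match 1: 'a' (length 1)
  Match 2: 'aaaa' (length 4)
  Match 3: 'aaa' (length 3)
Total matches: 3

3


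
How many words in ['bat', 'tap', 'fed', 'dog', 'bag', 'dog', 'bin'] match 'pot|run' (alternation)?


Alternation 'pot|run' matches either 'pot' or 'run'.
Checking each word:
  'bat' -> no
  'tap' -> no
  'fed' -> no
  'dog' -> no
  'bag' -> no
  'dog' -> no
  'bin' -> no
Matches: []
Count: 0

0


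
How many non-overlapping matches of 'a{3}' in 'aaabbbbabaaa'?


Pattern 'a{3}' matches exactly 3 consecutive a's (greedy, non-overlapping).
String: 'aaabbbbabaaa'
Scanning for runs of a's:
  Run at pos 0: 'aaa' (length 3) -> 1 match(es)
  Run at pos 7: 'a' (length 1) -> 0 match(es)
  Run at pos 9: 'aaa' (length 3) -> 1 match(es)
Matches found: ['aaa', 'aaa']
Total: 2

2


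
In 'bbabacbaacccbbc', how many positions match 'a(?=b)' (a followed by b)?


Lookahead 'a(?=b)' matches 'a' only when followed by 'b'.
String: 'bbabacbaacccbbc'
Checking each position where char is 'a':
  pos 2: 'a' -> MATCH (next='b')
  pos 4: 'a' -> no (next='c')
  pos 7: 'a' -> no (next='a')
  pos 8: 'a' -> no (next='c')
Matching positions: [2]
Count: 1

1


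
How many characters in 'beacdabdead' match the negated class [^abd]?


Negated class [^abd] matches any char NOT in {a, b, d}
Scanning 'beacdabdead':
  pos 0: 'b' -> no (excluded)
  pos 1: 'e' -> MATCH
  pos 2: 'a' -> no (excluded)
  pos 3: 'c' -> MATCH
  pos 4: 'd' -> no (excluded)
  pos 5: 'a' -> no (excluded)
  pos 6: 'b' -> no (excluded)
  pos 7: 'd' -> no (excluded)
  pos 8: 'e' -> MATCH
  pos 9: 'a' -> no (excluded)
  pos 10: 'd' -> no (excluded)
Total matches: 3

3


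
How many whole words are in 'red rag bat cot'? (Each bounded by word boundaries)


Word boundaries (\b) mark the start/end of each word.
Text: 'red rag bat cot'
Splitting by whitespace:
  Word 1: 'red'
  Word 2: 'rag'
  Word 3: 'bat'
  Word 4: 'cot'
Total whole words: 4

4


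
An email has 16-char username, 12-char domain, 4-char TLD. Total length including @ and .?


An email address has format: username@domain.tld
Username length: 16
'@' character: 1
Domain length: 12
'.' character: 1
TLD length: 4
Total = 16 + 1 + 12 + 1 + 4 = 34

34


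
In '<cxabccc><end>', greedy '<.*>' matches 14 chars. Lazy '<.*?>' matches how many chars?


Greedy '<.*>' tries to match as MUCH as possible.
Lazy '<.*?>' tries to match as LITTLE as possible.

String: '<cxabccc><end>'
Greedy '<.*>' starts at first '<' and extends to the LAST '>': '<cxabccc><end>' (14 chars)
Lazy '<.*?>' starts at first '<' and stops at the FIRST '>': '<cxabccc>' (9 chars)

9


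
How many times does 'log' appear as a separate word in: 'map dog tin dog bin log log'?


Scanning each word for exact match 'log':
  Word 1: 'map' -> no
  Word 2: 'dog' -> no
  Word 3: 'tin' -> no
  Word 4: 'dog' -> no
  Word 5: 'bin' -> no
  Word 6: 'log' -> MATCH
  Word 7: 'log' -> MATCH
Total matches: 2

2


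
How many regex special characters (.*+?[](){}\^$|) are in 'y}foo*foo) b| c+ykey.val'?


Regex special characters are: . * + ? [ ] ( ) { } \ ^ $ |
Scanning 'y}foo*foo) b| c+ykey.val':
  pos 1: '}' -> SPECIAL
  pos 5: '*' -> SPECIAL
  pos 9: ')' -> SPECIAL
  pos 12: '|' -> SPECIAL
  pos 15: '+' -> SPECIAL
  pos 20: '.' -> SPECIAL
Special chars found: ['}', '*', ')', '|', '+', '.']
Total: 6

6


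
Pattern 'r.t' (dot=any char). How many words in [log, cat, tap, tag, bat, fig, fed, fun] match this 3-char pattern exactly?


Pattern 'r.t' means: starts with 'r', any single char, ends with 't'.
Checking each word (must be exactly 3 chars):
  'log' (len=3): no
  'cat' (len=3): no
  'tap' (len=3): no
  'tag' (len=3): no
  'bat' (len=3): no
  'fig' (len=3): no
  'fed' (len=3): no
  'fun' (len=3): no
Matching words: []
Total: 0

0


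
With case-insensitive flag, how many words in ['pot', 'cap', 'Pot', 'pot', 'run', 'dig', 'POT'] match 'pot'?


Case-insensitive matching: compare each word's lowercase form to 'pot'.
  'pot' -> lower='pot' -> MATCH
  'cap' -> lower='cap' -> no
  'Pot' -> lower='pot' -> MATCH
  'pot' -> lower='pot' -> MATCH
  'run' -> lower='run' -> no
  'dig' -> lower='dig' -> no
  'POT' -> lower='pot' -> MATCH
Matches: ['pot', 'Pot', 'pot', 'POT']
Count: 4

4


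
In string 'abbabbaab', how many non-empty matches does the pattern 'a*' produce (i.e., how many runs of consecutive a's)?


Pattern 'a*' matches zero or more a's. We want non-empty runs of consecutive a's.
String: 'abbabbaab'
Walking through the string to find runs of a's:
  Run 1: positions 0-0 -> 'a'
  Run 2: positions 3-3 -> 'a'
  Run 3: positions 6-7 -> 'aa'
Non-empty runs found: ['a', 'a', 'aa']
Count: 3

3


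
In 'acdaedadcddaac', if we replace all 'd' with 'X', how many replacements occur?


re.sub('d', 'X', text) replaces every occurrence of 'd' with 'X'.
Text: 'acdaedadcddaac'
Scanning for 'd':
  pos 2: 'd' -> replacement #1
  pos 5: 'd' -> replacement #2
  pos 7: 'd' -> replacement #3
  pos 9: 'd' -> replacement #4
  pos 10: 'd' -> replacement #5
Total replacements: 5

5


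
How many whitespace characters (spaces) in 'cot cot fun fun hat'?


\s matches whitespace characters (spaces, tabs, etc.).
Text: 'cot cot fun fun hat'
This text has 5 words separated by spaces.
Number of spaces = number of words - 1 = 5 - 1 = 4

4


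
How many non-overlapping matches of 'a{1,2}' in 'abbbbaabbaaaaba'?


Pattern 'a{1,2}' matches between 1 and 2 consecutive a's (greedy).
String: 'abbbbaabbaaaaba'
Finding runs of a's and applying greedy matching:
  Run at pos 0: 'a' (length 1)
  Run at pos 5: 'aa' (length 2)
  Run at pos 9: 'aaaa' (length 4)
  Run at pos 14: 'a' (length 1)
Matches: ['a', 'aa', 'aa', 'aa', 'a']
Count: 5

5


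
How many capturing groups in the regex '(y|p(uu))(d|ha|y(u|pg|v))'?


To count capturing groups, count each '(' that starts a group.
Pattern: '(y|p(uu))(d|ha|y(u|pg|v))'
Walking through the pattern:
  Position 0: '(' -> group #1
  Position 4: '(' -> group #2
  Position 9: '(' -> group #3
  Position 16: '(' -> group #4
Total capturing groups: 4

4


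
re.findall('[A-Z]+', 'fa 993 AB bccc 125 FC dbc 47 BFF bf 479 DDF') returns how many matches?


Pattern '[A-Z]+' finds one or more uppercase letters.
Text: 'fa 993 AB bccc 125 FC dbc 47 BFF bf 479 DDF'
Scanning for matches:
  Match 1: 'AB'
  Match 2: 'FC'
  Match 3: 'BFF'
  Match 4: 'DDF'
Total matches: 4

4


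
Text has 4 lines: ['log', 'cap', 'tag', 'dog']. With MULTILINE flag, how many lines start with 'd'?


With MULTILINE flag, ^ matches the start of each line.
Lines: ['log', 'cap', 'tag', 'dog']
Checking which lines start with 'd':
  Line 1: 'log' -> no
  Line 2: 'cap' -> no
  Line 3: 'tag' -> no
  Line 4: 'dog' -> MATCH
Matching lines: ['dog']
Count: 1

1


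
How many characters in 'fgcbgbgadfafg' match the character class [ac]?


Character class [ac] matches any of: {a, c}
Scanning string 'fgcbgbgadfafg' character by character:
  pos 0: 'f' -> no
  pos 1: 'g' -> no
  pos 2: 'c' -> MATCH
  pos 3: 'b' -> no
  pos 4: 'g' -> no
  pos 5: 'b' -> no
  pos 6: 'g' -> no
  pos 7: 'a' -> MATCH
  pos 8: 'd' -> no
  pos 9: 'f' -> no
  pos 10: 'a' -> MATCH
  pos 11: 'f' -> no
  pos 12: 'g' -> no
Total matches: 3

3


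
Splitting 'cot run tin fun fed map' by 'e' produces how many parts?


Splitting by 'e' breaks the string at each occurrence of the separator.
Text: 'cot run tin fun fed map'
Parts after split:
  Part 1: 'cot run tin fun f'
  Part 2: 'd map'
Total parts: 2

2


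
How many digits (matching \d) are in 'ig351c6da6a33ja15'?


\d matches any digit 0-9.
Scanning 'ig351c6da6a33ja15':
  pos 2: '3' -> DIGIT
  pos 3: '5' -> DIGIT
  pos 4: '1' -> DIGIT
  pos 6: '6' -> DIGIT
  pos 9: '6' -> DIGIT
  pos 11: '3' -> DIGIT
  pos 12: '3' -> DIGIT
  pos 15: '1' -> DIGIT
  pos 16: '5' -> DIGIT
Digits found: ['3', '5', '1', '6', '6', '3', '3', '1', '5']
Total: 9

9


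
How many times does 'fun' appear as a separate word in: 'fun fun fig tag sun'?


Scanning each word for exact match 'fun':
  Word 1: 'fun' -> MATCH
  Word 2: 'fun' -> MATCH
  Word 3: 'fig' -> no
  Word 4: 'tag' -> no
  Word 5: 'sun' -> no
Total matches: 2

2


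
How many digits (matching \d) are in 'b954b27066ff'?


\d matches any digit 0-9.
Scanning 'b954b27066ff':
  pos 1: '9' -> DIGIT
  pos 2: '5' -> DIGIT
  pos 3: '4' -> DIGIT
  pos 5: '2' -> DIGIT
  pos 6: '7' -> DIGIT
  pos 7: '0' -> DIGIT
  pos 8: '6' -> DIGIT
  pos 9: '6' -> DIGIT
Digits found: ['9', '5', '4', '2', '7', '0', '6', '6']
Total: 8

8


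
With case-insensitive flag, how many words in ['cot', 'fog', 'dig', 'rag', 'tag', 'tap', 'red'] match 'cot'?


Case-insensitive matching: compare each word's lowercase form to 'cot'.
  'cot' -> lower='cot' -> MATCH
  'fog' -> lower='fog' -> no
  'dig' -> lower='dig' -> no
  'rag' -> lower='rag' -> no
  'tag' -> lower='tag' -> no
  'tap' -> lower='tap' -> no
  'red' -> lower='red' -> no
Matches: ['cot']
Count: 1

1


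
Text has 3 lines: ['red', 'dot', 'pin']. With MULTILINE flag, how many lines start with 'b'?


With MULTILINE flag, ^ matches the start of each line.
Lines: ['red', 'dot', 'pin']
Checking which lines start with 'b':
  Line 1: 'red' -> no
  Line 2: 'dot' -> no
  Line 3: 'pin' -> no
Matching lines: []
Count: 0

0


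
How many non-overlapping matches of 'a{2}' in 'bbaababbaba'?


Pattern 'a{2}' matches exactly 2 consecutive a's (greedy, non-overlapping).
String: 'bbaababbaba'
Scanning for runs of a's:
  Run at pos 2: 'aa' (length 2) -> 1 match(es)
  Run at pos 5: 'a' (length 1) -> 0 match(es)
  Run at pos 8: 'a' (length 1) -> 0 match(es)
  Run at pos 10: 'a' (length 1) -> 0 match(es)
Matches found: ['aa']
Total: 1

1


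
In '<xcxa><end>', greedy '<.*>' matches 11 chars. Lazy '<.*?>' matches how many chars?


Greedy '<.*>' tries to match as MUCH as possible.
Lazy '<.*?>' tries to match as LITTLE as possible.

String: '<xcxa><end>'
Greedy '<.*>' starts at first '<' and extends to the LAST '>': '<xcxa><end>' (11 chars)
Lazy '<.*?>' starts at first '<' and stops at the FIRST '>': '<xcxa>' (6 chars)

6


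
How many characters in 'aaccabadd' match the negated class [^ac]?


Negated class [^ac] matches any char NOT in {a, c}
Scanning 'aaccabadd':
  pos 0: 'a' -> no (excluded)
  pos 1: 'a' -> no (excluded)
  pos 2: 'c' -> no (excluded)
  pos 3: 'c' -> no (excluded)
  pos 4: 'a' -> no (excluded)
  pos 5: 'b' -> MATCH
  pos 6: 'a' -> no (excluded)
  pos 7: 'd' -> MATCH
  pos 8: 'd' -> MATCH
Total matches: 3

3


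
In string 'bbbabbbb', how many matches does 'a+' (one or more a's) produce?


Pattern 'a+' matches one or more consecutive a's.
String: 'bbbabbbb'
Scanning for runs of a:
  Match 1: 'a' (length 1)
Total matches: 1

1


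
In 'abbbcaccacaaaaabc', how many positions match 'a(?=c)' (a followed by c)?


Lookahead 'a(?=c)' matches 'a' only when followed by 'c'.
String: 'abbbcaccacaaaaabc'
Checking each position where char is 'a':
  pos 0: 'a' -> no (next='b')
  pos 5: 'a' -> MATCH (next='c')
  pos 8: 'a' -> MATCH (next='c')
  pos 10: 'a' -> no (next='a')
  pos 11: 'a' -> no (next='a')
  pos 12: 'a' -> no (next='a')
  pos 13: 'a' -> no (next='a')
  pos 14: 'a' -> no (next='b')
Matching positions: [5, 8]
Count: 2

2


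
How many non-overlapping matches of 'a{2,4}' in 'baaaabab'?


Pattern 'a{2,4}' matches between 2 and 4 consecutive a's (greedy).
String: 'baaaabab'
Finding runs of a's and applying greedy matching:
  Run at pos 1: 'aaaa' (length 4)
  Run at pos 6: 'a' (length 1)
Matches: ['aaaa']
Count: 1

1


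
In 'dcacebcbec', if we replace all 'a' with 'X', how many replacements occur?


re.sub('a', 'X', text) replaces every occurrence of 'a' with 'X'.
Text: 'dcacebcbec'
Scanning for 'a':
  pos 2: 'a' -> replacement #1
Total replacements: 1

1


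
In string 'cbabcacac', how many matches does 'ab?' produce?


Pattern 'ab?' matches 'a' optionally followed by 'b'.
String: 'cbabcacac'
Scanning left to right for 'a' then checking next char:
  Match 1: 'ab' (a followed by b)
  Match 2: 'a' (a not followed by b)
  Match 3: 'a' (a not followed by b)
Total matches: 3

3


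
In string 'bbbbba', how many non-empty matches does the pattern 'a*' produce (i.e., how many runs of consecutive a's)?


Pattern 'a*' matches zero or more a's. We want non-empty runs of consecutive a's.
String: 'bbbbba'
Walking through the string to find runs of a's:
  Run 1: positions 5-5 -> 'a'
Non-empty runs found: ['a']
Count: 1

1


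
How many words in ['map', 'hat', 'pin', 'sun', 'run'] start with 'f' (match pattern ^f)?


Pattern ^f anchors to start of word. Check which words begin with 'f':
  'map' -> no
  'hat' -> no
  'pin' -> no
  'sun' -> no
  'run' -> no
Matching words: []
Count: 0

0


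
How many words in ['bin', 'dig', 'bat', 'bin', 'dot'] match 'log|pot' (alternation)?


Alternation 'log|pot' matches either 'log' or 'pot'.
Checking each word:
  'bin' -> no
  'dig' -> no
  'bat' -> no
  'bin' -> no
  'dot' -> no
Matches: []
Count: 0

0


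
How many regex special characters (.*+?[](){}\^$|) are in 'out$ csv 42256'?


Regex special characters are: . * + ? [ ] ( ) { } \ ^ $ |
Scanning 'out$ csv 42256':
  pos 3: '$' -> SPECIAL
Special chars found: ['$']
Total: 1

1


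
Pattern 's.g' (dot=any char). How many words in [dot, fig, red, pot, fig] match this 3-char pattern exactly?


Pattern 's.g' means: starts with 's', any single char, ends with 'g'.
Checking each word (must be exactly 3 chars):
  'dot' (len=3): no
  'fig' (len=3): no
  'red' (len=3): no
  'pot' (len=3): no
  'fig' (len=3): no
Matching words: []
Total: 0

0


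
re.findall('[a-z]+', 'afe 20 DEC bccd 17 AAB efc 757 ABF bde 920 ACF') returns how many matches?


Pattern '[a-z]+' finds one or more lowercase letters.
Text: 'afe 20 DEC bccd 17 AAB efc 757 ABF bde 920 ACF'
Scanning for matches:
  Match 1: 'afe'
  Match 2: 'bccd'
  Match 3: 'efc'
  Match 4: 'bde'
Total matches: 4

4


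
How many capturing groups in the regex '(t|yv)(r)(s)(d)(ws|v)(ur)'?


To count capturing groups, count each '(' that starts a group.
Pattern: '(t|yv)(r)(s)(d)(ws|v)(ur)'
Walking through the pattern:
  Position 0: '(' -> group #1
  Position 6: '(' -> group #2
  Position 9: '(' -> group #3
  Position 12: '(' -> group #4
  Position 15: '(' -> group #5
  Position 21: '(' -> group #6
Total capturing groups: 6

6


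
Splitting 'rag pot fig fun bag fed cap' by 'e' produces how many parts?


Splitting by 'e' breaks the string at each occurrence of the separator.
Text: 'rag pot fig fun bag fed cap'
Parts after split:
  Part 1: 'rag pot fig fun bag f'
  Part 2: 'd cap'
Total parts: 2

2


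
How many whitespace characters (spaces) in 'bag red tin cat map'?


\s matches whitespace characters (spaces, tabs, etc.).
Text: 'bag red tin cat map'
This text has 5 words separated by spaces.
Number of spaces = number of words - 1 = 5 - 1 = 4

4


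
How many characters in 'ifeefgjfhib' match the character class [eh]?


Character class [eh] matches any of: {e, h}
Scanning string 'ifeefgjfhib' character by character:
  pos 0: 'i' -> no
  pos 1: 'f' -> no
  pos 2: 'e' -> MATCH
  pos 3: 'e' -> MATCH
  pos 4: 'f' -> no
  pos 5: 'g' -> no
  pos 6: 'j' -> no
  pos 7: 'f' -> no
  pos 8: 'h' -> MATCH
  pos 9: 'i' -> no
  pos 10: 'b' -> no
Total matches: 3

3


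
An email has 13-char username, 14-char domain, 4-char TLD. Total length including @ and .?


An email address has format: username@domain.tld
Username length: 13
'@' character: 1
Domain length: 14
'.' character: 1
TLD length: 4
Total = 13 + 1 + 14 + 1 + 4 = 33

33


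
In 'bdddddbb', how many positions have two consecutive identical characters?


Looking for consecutive identical characters in 'bdddddbb':
  pos 0-1: 'b' vs 'd' -> different
  pos 1-2: 'd' vs 'd' -> MATCH ('dd')
  pos 2-3: 'd' vs 'd' -> MATCH ('dd')
  pos 3-4: 'd' vs 'd' -> MATCH ('dd')
  pos 4-5: 'd' vs 'd' -> MATCH ('dd')
  pos 5-6: 'd' vs 'b' -> different
  pos 6-7: 'b' vs 'b' -> MATCH ('bb')
Consecutive identical pairs: ['dd', 'dd', 'dd', 'dd', 'bb']
Count: 5

5


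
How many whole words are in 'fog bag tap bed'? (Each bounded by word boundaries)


Word boundaries (\b) mark the start/end of each word.
Text: 'fog bag tap bed'
Splitting by whitespace:
  Word 1: 'fog'
  Word 2: 'bag'
  Word 3: 'tap'
  Word 4: 'bed'
Total whole words: 4

4


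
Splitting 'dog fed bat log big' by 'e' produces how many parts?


Splitting by 'e' breaks the string at each occurrence of the separator.
Text: 'dog fed bat log big'
Parts after split:
  Part 1: 'dog f'
  Part 2: 'd bat log big'
Total parts: 2

2


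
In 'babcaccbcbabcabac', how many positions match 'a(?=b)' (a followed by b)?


Lookahead 'a(?=b)' matches 'a' only when followed by 'b'.
String: 'babcaccbcbabcabac'
Checking each position where char is 'a':
  pos 1: 'a' -> MATCH (next='b')
  pos 4: 'a' -> no (next='c')
  pos 10: 'a' -> MATCH (next='b')
  pos 13: 'a' -> MATCH (next='b')
  pos 15: 'a' -> no (next='c')
Matching positions: [1, 10, 13]
Count: 3

3


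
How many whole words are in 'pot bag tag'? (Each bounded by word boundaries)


Word boundaries (\b) mark the start/end of each word.
Text: 'pot bag tag'
Splitting by whitespace:
  Word 1: 'pot'
  Word 2: 'bag'
  Word 3: 'tag'
Total whole words: 3

3


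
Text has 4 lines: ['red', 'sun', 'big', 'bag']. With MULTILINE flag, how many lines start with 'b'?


With MULTILINE flag, ^ matches the start of each line.
Lines: ['red', 'sun', 'big', 'bag']
Checking which lines start with 'b':
  Line 1: 'red' -> no
  Line 2: 'sun' -> no
  Line 3: 'big' -> MATCH
  Line 4: 'bag' -> MATCH
Matching lines: ['big', 'bag']
Count: 2

2


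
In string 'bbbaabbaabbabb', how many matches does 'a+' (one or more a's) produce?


Pattern 'a+' matches one or more consecutive a's.
String: 'bbbaabbaabbabb'
Scanning for runs of a:
  Match 1: 'aa' (length 2)
  Match 2: 'aa' (length 2)
  Match 3: 'a' (length 1)
Total matches: 3

3


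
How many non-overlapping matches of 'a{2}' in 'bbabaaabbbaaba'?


Pattern 'a{2}' matches exactly 2 consecutive a's (greedy, non-overlapping).
String: 'bbabaaabbbaaba'
Scanning for runs of a's:
  Run at pos 2: 'a' (length 1) -> 0 match(es)
  Run at pos 4: 'aaa' (length 3) -> 1 match(es)
  Run at pos 10: 'aa' (length 2) -> 1 match(es)
  Run at pos 13: 'a' (length 1) -> 0 match(es)
Matches found: ['aa', 'aa']
Total: 2

2


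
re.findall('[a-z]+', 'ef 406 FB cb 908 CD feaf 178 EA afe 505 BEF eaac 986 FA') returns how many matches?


Pattern '[a-z]+' finds one or more lowercase letters.
Text: 'ef 406 FB cb 908 CD feaf 178 EA afe 505 BEF eaac 986 FA'
Scanning for matches:
  Match 1: 'ef'
  Match 2: 'cb'
  Match 3: 'feaf'
  Match 4: 'afe'
  Match 5: 'eaac'
Total matches: 5

5
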